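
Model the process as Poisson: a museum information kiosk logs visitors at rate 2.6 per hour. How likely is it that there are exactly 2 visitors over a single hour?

With mean μ = 2.6 per hour,
P(N = 2) = e^(−μ) μ^2/2! = e^(−2.6) · 2.6^2/2 ≈ 0.2510.

0.2510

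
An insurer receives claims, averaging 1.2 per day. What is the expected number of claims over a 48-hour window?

2.4

E[N] = λt = 1.2 × 2 = 2.4 (a 48-hour window = 2 days).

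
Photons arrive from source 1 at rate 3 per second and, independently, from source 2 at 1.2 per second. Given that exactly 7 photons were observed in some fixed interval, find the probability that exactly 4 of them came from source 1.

Given the total, each event is independently from source 1 with probability p = λ_1/(λ_1+λ_2) = 3/4.2 ≈ 0.7143.
So K ~ Binomial(7, 3/4.2): P(K = 4) = C(7,4) · (3/4.2)^4 · (1.2/4.2)^3 ≈ 0.2125.

0.2125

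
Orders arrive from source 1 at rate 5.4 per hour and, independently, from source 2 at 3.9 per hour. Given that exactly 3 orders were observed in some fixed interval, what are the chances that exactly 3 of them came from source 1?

0.1958

Given the total, each event is independently from source 1 with probability p = λ_1/(λ_1+λ_2) = 5.4/9.3 ≈ 0.5806.
So K ~ Binomial(3, 5.4/9.3): P(K = 3) = C(3,3) · (5.4/9.3)^3 · (3.9/9.3)^0 ≈ 0.1958.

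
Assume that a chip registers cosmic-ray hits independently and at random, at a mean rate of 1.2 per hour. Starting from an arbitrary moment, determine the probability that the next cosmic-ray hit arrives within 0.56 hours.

Inter-arrival times are exponential with rate λ = 1.2 per hour.
P(T ≤ 0.56) = 1 − e^(−λt) = 1 − e^(−1.2 × 0.56) = 1 − e^(−0.672) ≈ 0.4893.

0.4893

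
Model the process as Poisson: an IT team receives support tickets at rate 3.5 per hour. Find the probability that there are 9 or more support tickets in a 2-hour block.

Over the interval, μ = 3.5 × 2 = 7 (a 2-hour block = 2 hours).
P(N ≥ 9) = 1 − P(N ≤ 8) = 1 − Σ_{j=0}^{8} e^(−μ) μ^j/j! ≈ 0.2709.

0.2709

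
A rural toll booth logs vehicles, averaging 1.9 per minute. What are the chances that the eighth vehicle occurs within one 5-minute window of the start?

Over the interval, μ = 1.9 × 5 = 9.5 (a 5-minute window = 5 minutes).
The eighth arrival falls in the interval iff at least 8 events occur there: P(S_8 ≤ t) = P(N ≥ 8) = 1 − P(N ≤ 7) ≈ 0.7313.

0.7313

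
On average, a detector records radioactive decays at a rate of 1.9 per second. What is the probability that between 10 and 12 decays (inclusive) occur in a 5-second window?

Over the interval, μ = 1.9 × 5 = 9.5 (a 5-second window = 5 seconds).
P(10 ≤ N ≤ 12) = Σ_{j=10}^{12} e^(−9.5) · 9.5^j/j! ≈ 0.3146.

0.3146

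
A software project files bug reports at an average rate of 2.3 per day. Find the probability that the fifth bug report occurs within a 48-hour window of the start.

Over the interval, μ = 2.3 × 2 = 4.6 (a 48-hour window = 2 days).
The fifth arrival falls in the interval iff at least 5 events occur there: P(S_5 ≤ t) = P(N ≥ 5) = 1 − P(N ≤ 4) ≈ 0.4868.

0.4868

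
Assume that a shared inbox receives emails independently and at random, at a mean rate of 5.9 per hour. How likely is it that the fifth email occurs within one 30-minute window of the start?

Over the interval, μ = 5.9 × 0.5 = 2.95 (a 30-minute window = 0.5 hours).
The fifth arrival falls in the interval iff at least 5 events occur there: P(S_5 ≤ t) = P(N ≥ 5) = 1 − P(N ≤ 4) ≈ 0.1764.

0.1764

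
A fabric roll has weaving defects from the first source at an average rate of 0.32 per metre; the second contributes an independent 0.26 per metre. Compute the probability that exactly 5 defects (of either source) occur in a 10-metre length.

0.1656

Independent Poisson processes superpose: combined rate λ = 0.32 + 0.26 = 0.58 per metre.
Over the interval, μ = 0.58 × 10 = 5.8 (a 10-metre length = 10 metres).
P(N = 5) = e^(−5.8) · 5.8^5/5! ≈ 0.1656.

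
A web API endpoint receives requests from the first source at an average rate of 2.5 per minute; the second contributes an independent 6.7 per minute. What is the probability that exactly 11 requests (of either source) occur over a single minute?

Independent Poisson processes superpose: combined rate λ = 2.5 + 6.7 = 9.2 per minute.
So μ = 9.2.
P(N = 11) = e^(−9.2) · 9.2^11/11! ≈ 0.1012.

0.1012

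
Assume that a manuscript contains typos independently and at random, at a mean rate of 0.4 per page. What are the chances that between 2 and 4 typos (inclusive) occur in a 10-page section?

0.5373

Over the interval, μ = 0.4 × 10 = 4 (a 10-page section = 10 pages).
P(2 ≤ N ≤ 4) = Σ_{j=2}^{4} e^(−4) · 4^j/j! ≈ 0.5373.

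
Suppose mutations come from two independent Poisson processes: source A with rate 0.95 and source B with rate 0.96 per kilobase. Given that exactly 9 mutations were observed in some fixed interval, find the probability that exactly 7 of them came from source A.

0.0685

Given the total, each event is independently from source A with probability p = λ_A/(λ_A+λ_B) = 0.95/1.91 ≈ 0.4974.
So K ~ Binomial(9, 0.95/1.91): P(K = 7) = C(9,7) · (0.95/1.91)^7 · (0.96/1.91)^2 ≈ 0.0685.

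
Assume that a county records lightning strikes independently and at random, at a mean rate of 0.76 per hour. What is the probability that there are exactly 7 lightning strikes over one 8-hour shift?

Over the interval, μ = 0.76 × 8 = 6.08 (an 8-hour shift = 8 hours).
P(N = 7) = e^(−μ) μ^7/7! = e^(−6.08) · 6.08^7/5040 ≈ 0.1394.

0.1394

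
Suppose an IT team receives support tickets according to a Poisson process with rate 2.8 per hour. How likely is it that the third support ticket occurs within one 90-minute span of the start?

0.7898

Over the interval, μ = 2.8 × 1.5 = 4.2 (a 90-minute span = 1.5 hours).
The third arrival falls in the interval iff at least 3 events occur there: P(S_3 ≤ t) = P(N ≥ 3) = 1 − P(N ≤ 2) ≈ 0.7898.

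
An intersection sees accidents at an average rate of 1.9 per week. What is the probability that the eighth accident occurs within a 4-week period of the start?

0.4900

Over the interval, μ = 1.9 × 4 = 7.6 (a 4-week period = 4 weeks).
The eighth arrival falls in the interval iff at least 8 events occur there: P(S_8 ≤ t) = P(N ≥ 8) = 1 − P(N ≤ 7) ≈ 0.4900.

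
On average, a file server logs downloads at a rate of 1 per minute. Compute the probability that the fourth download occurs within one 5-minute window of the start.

0.7350

Over the interval, μ = 1 × 5 = 5 (a 5-minute window = 5 minutes).
The fourth arrival falls in the interval iff at least 4 events occur there: P(S_4 ≤ t) = P(N ≥ 4) = 1 − P(N ≤ 3) ≈ 0.7350.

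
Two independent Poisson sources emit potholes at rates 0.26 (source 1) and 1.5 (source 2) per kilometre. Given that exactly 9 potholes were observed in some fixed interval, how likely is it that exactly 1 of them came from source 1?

0.3701

Given the total, each event is independently from source 1 with probability p = λ_1/(λ_1+λ_2) = 0.26/1.76 ≈ 0.1477.
So K ~ Binomial(9, 0.26/1.76): P(K = 1) = C(9,1) · (0.26/1.76)^1 · (1.5/1.76)^8 ≈ 0.3701.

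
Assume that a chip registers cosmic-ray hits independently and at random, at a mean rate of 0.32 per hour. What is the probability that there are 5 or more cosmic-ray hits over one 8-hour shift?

Over the interval, μ = 0.32 × 8 = 2.56 (an 8-hour shift = 8 hours).
P(N ≥ 5) = 1 − P(N ≤ 4) = 1 − Σ_{j=0}^{4} e^(−μ) μ^j/j! ≈ 0.1170.

0.1170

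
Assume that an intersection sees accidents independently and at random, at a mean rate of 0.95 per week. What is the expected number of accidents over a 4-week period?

3.8

E[N] = λt = 0.95 × 4 = 3.8 (a 4-week period = 4 weeks).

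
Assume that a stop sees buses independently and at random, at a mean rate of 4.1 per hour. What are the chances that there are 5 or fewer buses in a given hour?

0.7693

With mean μ = 4.1 per hour,
P(N ≤ 5) = Σ_{j=0}^{5} e^(−μ) μ^j/j! ≈ 0.7693.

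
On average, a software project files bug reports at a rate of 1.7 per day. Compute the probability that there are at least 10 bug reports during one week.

0.7488

Over the interval, μ = 1.7 × 7 = 11.9 (a week = 7 days).
P(N ≥ 10) = 1 − P(N ≤ 9) = 1 − Σ_{j=0}^{9} e^(−μ) μ^j/j! ≈ 0.7488.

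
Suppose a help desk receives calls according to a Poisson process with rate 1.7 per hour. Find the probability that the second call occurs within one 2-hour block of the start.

Over the interval, μ = 1.7 × 2 = 3.4 (a 2-hour block = 2 hours).
The second arrival falls in the interval iff at least 2 events occur there: P(S_2 ≤ t) = P(N ≥ 2) = 1 − P(N ≤ 1) ≈ 0.8532.

0.8532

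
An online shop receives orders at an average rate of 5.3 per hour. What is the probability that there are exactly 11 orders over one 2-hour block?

Over the interval, μ = 5.3 × 2 = 10.6 (a 2-hour block = 2 hours).
P(N = 11) = e^(−μ) μ^11/11! = e^(−10.6) · 10.6^11/39916800 ≈ 0.1185.

0.1185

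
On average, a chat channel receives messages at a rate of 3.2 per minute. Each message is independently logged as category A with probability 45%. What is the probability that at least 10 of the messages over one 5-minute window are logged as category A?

Thinning: the messages that are logged as category A themselves form a Poisson process with rate 0.45 × 3.2 = 1.44 per minute.
Over the interval, μ = 1.44 × 5 = 7.2 (a 5-minute window = 5 minutes).
P(N ≥ 10) = 1 − P(N ≤ 9) ≈ 0.1904.

0.1904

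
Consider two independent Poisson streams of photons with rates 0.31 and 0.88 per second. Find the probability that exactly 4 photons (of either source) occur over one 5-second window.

Independent Poisson processes superpose: combined rate λ = 0.31 + 0.88 = 1.19 per second.
Over the interval, μ = 1.19 × 5 = 5.95 (a 5-second window = 5 seconds).
P(N = 4) = e^(−5.95) · 5.95^4/4! ≈ 0.1361.

0.1361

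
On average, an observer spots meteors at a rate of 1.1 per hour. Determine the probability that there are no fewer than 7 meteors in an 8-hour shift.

Over the interval, μ = 1.1 × 8 = 8.8 (an 8-hour shift = 8 hours).
P(N ≥ 7) = 1 − P(N ≤ 6) = 1 − Σ_{j=0}^{6} e^(−μ) μ^j/j! ≈ 0.7744.

0.7744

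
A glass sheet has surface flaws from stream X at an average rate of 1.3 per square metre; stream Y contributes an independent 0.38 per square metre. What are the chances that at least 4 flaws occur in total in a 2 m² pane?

0.4329

Independent Poisson processes superpose: combined rate λ = 1.3 + 0.38 = 1.68 per square metre.
Over the interval, μ = 1.68 × 2 = 3.36 (a 2 m² pane = 2 square metres).
P(N ≥ 4) = 1 − P(N ≤ 3) ≈ 0.4329.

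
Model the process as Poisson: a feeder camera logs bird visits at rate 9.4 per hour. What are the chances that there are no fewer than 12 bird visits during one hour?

0.2374

With mean μ = 9.4 per hour,
P(N ≥ 12) = 1 − P(N ≤ 11) = 1 − Σ_{j=0}^{11} e^(−μ) μ^j/j! ≈ 0.2374.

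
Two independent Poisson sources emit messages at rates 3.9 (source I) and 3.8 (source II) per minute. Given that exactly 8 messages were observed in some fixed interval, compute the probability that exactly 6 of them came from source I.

Given the total, each event is independently from source I with probability p = λ_I/(λ_I+λ_II) = 3.9/7.7 ≈ 0.5065.
So K ~ Binomial(8, 3.9/7.7): P(K = 6) = C(8,6) · (3.9/7.7)^6 · (3.8/7.7)^2 ≈ 0.1151.

0.1151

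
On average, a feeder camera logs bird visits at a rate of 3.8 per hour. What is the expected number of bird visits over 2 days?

182.4

E[N] = λt = 3.8 × 48 = 182.4 (2 days = 48 hours).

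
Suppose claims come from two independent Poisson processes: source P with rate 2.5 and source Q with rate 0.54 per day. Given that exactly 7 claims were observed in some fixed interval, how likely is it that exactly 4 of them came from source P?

0.0897

Given the total, each event is independently from source P with probability p = λ_P/(λ_P+λ_Q) = 2.5/3.04 ≈ 0.8224.
So K ~ Binomial(7, 2.5/3.04): P(K = 4) = C(7,4) · (2.5/3.04)^4 · (0.54/3.04)^3 ≈ 0.0897.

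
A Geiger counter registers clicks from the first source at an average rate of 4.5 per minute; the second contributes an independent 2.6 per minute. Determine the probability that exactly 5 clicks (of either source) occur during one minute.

Independent Poisson processes superpose: combined rate λ = 4.5 + 2.6 = 7.1 per minute.
So μ = 7.1.
P(N = 5) = e^(−7.1) · 7.1^5/5! ≈ 0.1241.

0.1241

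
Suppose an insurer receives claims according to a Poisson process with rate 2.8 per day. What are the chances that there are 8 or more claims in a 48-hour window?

Over the interval, μ = 2.8 × 2 = 5.6 (a 48-hour window = 2 days).
P(N ≥ 8) = 1 − P(N ≤ 7) = 1 − Σ_{j=0}^{7} e^(−μ) μ^j/j! ≈ 0.2030.

0.2030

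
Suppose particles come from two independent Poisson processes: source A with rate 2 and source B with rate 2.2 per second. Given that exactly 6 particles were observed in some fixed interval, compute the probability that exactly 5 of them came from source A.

Given the total, each event is independently from source A with probability p = λ_A/(λ_A+λ_B) = 2/4.2 ≈ 0.4762.
So K ~ Binomial(6, 2/4.2): P(K = 5) = C(6,5) · (2/4.2)^5 · (2.2/4.2)^1 ≈ 0.0770.

0.0770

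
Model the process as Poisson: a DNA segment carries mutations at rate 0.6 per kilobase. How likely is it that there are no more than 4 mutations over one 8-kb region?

Over the interval, μ = 0.6 × 8 = 4.8 (an 8-kb region = 8 kilobases).
P(N ≤ 4) = Σ_{j=0}^{4} e^(−μ) μ^j/j! ≈ 0.4763.

0.4763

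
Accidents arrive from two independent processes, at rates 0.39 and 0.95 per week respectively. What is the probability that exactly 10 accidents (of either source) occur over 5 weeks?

0.0618

Independent Poisson processes superpose: combined rate λ = 0.39 + 0.95 = 1.34 per week.
Over the interval, μ = 1.34 × 5 = 6.7 (5 weeks).
P(N = 10) = e^(−6.7) · 6.7^10/10! ≈ 0.0618.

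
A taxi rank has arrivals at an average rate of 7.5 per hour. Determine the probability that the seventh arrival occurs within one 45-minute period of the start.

0.3337

Over the interval, μ = 7.5 × 0.75 = 5.625 (a 45-minute period = 0.75 hours).
The seventh arrival falls in the interval iff at least 7 events occur there: P(S_7 ≤ t) = P(N ≥ 7) = 1 − P(N ≤ 6) ≈ 0.3337.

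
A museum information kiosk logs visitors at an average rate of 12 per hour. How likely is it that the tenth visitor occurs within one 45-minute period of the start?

Over the interval, μ = 12 × 0.75 = 9 (a 45-minute period = 0.75 hours).
The tenth arrival falls in the interval iff at least 10 events occur there: P(S_10 ≤ t) = P(N ≥ 10) = 1 − P(N ≤ 9) ≈ 0.4126.

0.4126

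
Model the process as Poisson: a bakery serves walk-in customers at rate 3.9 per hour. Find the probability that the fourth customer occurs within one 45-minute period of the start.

0.3360

Over the interval, μ = 3.9 × 0.75 = 2.925 (a 45-minute period = 0.75 hours).
The fourth arrival falls in the interval iff at least 4 events occur there: P(S_4 ≤ t) = P(N ≥ 4) = 1 − P(N ≤ 3) ≈ 0.3360.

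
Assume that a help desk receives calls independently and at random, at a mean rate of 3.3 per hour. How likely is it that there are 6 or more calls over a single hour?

With mean μ = 3.3 per hour,
P(N ≥ 6) = 1 − P(N ≤ 5) = 1 − Σ_{j=0}^{5} e^(−μ) μ^j/j! ≈ 0.1171.

0.1171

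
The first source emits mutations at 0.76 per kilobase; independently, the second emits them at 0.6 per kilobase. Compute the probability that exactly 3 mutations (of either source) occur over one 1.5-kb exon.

Independent Poisson processes superpose: combined rate λ = 0.76 + 0.6 = 1.36 per kilobase.
Over the interval, μ = 1.36 × 1.5 = 2.04 (a 1.5-kb exon = 1.5 kilobases).
P(N = 3) = e^(−2.04) · 2.04^3/3! ≈ 0.1840.

0.1840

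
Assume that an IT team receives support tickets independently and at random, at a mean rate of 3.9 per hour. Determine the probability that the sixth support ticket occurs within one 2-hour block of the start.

0.7897

Over the interval, μ = 3.9 × 2 = 7.8 (a 2-hour block = 2 hours).
The sixth arrival falls in the interval iff at least 6 events occur there: P(S_6 ≤ t) = P(N ≥ 6) = 1 − P(N ≤ 5) ≈ 0.7897.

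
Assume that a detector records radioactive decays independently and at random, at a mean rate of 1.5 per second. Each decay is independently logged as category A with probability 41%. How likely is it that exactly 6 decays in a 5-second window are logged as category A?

Thinning: the decays that are logged as category A themselves form a Poisson process with rate 0.41 × 1.5 = 0.615 per second.
Over the interval, μ = 0.615 × 5 = 3.075 (a 5-second window = 5 seconds).
P(N = 6) = e^(−3.075) · 3.075^6/6! ≈ 0.0542.

0.0542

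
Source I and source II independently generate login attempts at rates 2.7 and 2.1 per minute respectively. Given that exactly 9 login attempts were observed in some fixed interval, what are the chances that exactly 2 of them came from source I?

Given the total, each event is independently from source I with probability p = λ_I/(λ_I+λ_II) = 2.7/4.8 = 0.5625.
So K ~ Binomial(9, 2.7/4.8): P(K = 2) = C(9,2) · (2.7/4.8)^2 · (2.1/4.8)^7 ≈ 0.0349.

0.0349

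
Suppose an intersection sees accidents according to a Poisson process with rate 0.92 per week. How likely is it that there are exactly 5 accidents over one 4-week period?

0.1419

Over the interval, μ = 0.92 × 4 = 3.68 (a 4-week period = 4 weeks).
P(N = 5) = e^(−μ) μ^5/5! = e^(−3.68) · 3.68^5/120 ≈ 0.1419.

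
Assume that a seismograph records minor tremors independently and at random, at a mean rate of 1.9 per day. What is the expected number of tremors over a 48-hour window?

E[N] = λt = 1.9 × 2 = 3.8 (a 48-hour window = 2 days).

3.8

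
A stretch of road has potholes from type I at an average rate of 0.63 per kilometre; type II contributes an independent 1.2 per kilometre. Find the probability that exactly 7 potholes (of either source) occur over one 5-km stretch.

0.1132

Independent Poisson processes superpose: combined rate λ = 0.63 + 1.2 = 1.83 per kilometre.
Over the interval, μ = 1.83 × 5 = 9.15 (a 5-km stretch = 5 kilometres).
P(N = 7) = e^(−9.15) · 9.15^7/7! ≈ 0.1132.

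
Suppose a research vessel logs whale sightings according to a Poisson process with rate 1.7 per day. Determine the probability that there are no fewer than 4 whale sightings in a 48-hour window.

Over the interval, μ = 1.7 × 2 = 3.4 (a 48-hour window = 2 days).
P(N ≥ 4) = 1 − P(N ≤ 3) = 1 − Σ_{j=0}^{3} e^(−μ) μ^j/j! ≈ 0.4416.

0.4416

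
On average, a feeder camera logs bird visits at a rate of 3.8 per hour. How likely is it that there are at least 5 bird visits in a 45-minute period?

0.1602

Over the interval, μ = 3.8 × 0.75 = 2.85 (a 45-minute period = 0.75 hours).
P(N ≥ 5) = 1 − P(N ≤ 4) = 1 − Σ_{j=0}^{4} e^(−μ) μ^j/j! ≈ 0.1602.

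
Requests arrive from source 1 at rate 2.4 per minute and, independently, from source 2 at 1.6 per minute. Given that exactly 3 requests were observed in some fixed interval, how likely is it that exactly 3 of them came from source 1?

0.2160

Given the total, each event is independently from source 1 with probability p = λ_1/(λ_1+λ_2) = 2.4/4 = 0.6000.
So K ~ Binomial(3, 2.4/4): P(K = 3) = C(3,3) · (2.4/4)^3 · (1.6/4)^0 ≈ 0.2160.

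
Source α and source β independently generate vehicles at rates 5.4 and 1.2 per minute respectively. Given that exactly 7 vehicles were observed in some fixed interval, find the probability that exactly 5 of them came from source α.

Given the total, each event is independently from source α with probability p = λ_α/(λ_α+λ_β) = 5.4/6.6 ≈ 0.8182.
So K ~ Binomial(7, 5.4/6.6): P(K = 5) = C(7,5) · (5.4/6.6)^5 · (1.2/6.6)^2 ≈ 0.2545.

0.2545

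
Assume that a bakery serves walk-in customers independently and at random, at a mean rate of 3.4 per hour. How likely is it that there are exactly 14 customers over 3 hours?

Over the interval, μ = 3.4 × 3 = 10.2 (3 hours).
P(N = 14) = e^(−μ) μ^14/14! = e^(−10.2) · 10.2^14/87178291200 ≈ 0.0563.

0.0563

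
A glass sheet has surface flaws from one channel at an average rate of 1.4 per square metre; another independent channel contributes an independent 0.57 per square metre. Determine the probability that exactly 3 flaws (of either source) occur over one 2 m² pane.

0.1983

Independent Poisson processes superpose: combined rate λ = 1.4 + 0.57 = 1.97 per square metre.
Over the interval, μ = 1.97 × 2 = 3.94 (a 2 m² pane = 2 square metres).
P(N = 3) = e^(−3.94) · 3.94^3/3! ≈ 0.1983.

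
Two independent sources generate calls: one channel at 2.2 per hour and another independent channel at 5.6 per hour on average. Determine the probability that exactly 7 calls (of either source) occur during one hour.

0.1428

Independent Poisson processes superpose: combined rate λ = 2.2 + 5.6 = 7.8 per hour.
So μ = 7.8.
P(N = 7) = e^(−7.8) · 7.8^7/7! ≈ 0.1428.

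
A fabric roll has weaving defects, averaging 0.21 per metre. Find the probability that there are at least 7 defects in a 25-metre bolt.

0.2752

Over the interval, μ = 0.21 × 25 = 5.25 (a 25-metre bolt = 25 metres).
P(N ≥ 7) = 1 − P(N ≤ 6) = 1 − Σ_{j=0}^{6} e^(−μ) μ^j/j! ≈ 0.2752.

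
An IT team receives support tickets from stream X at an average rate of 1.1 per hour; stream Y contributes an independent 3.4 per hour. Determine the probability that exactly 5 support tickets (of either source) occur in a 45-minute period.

Independent Poisson processes superpose: combined rate λ = 1.1 + 3.4 = 4.5 per hour.
Over the interval, μ = 4.5 × 0.75 = 3.375 (a 45-minute period = 0.75 hours).
P(N = 5) = e^(−3.375) · 3.375^5/5! ≈ 0.1249.

0.1249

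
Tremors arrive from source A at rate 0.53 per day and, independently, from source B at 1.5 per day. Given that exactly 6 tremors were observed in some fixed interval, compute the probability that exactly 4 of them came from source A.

0.0381

Given the total, each event is independently from source A with probability p = λ_A/(λ_A+λ_B) = 0.53/2.03 ≈ 0.2611.
So K ~ Binomial(6, 0.53/2.03): P(K = 4) = C(6,4) · (0.53/2.03)^4 · (1.5/2.03)^2 ≈ 0.0381.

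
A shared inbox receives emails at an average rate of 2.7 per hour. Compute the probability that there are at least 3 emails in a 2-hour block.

0.9052

Over the interval, μ = 2.7 × 2 = 5.4 (a 2-hour block = 2 hours).
P(N ≥ 3) = 1 − P(N ≤ 2) = 1 − Σ_{j=0}^{2} e^(−μ) μ^j/j! ≈ 0.9052.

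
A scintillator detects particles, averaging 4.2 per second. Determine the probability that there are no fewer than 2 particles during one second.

0.9220

With mean μ = 4.2 per second,
P(N ≥ 2) = 1 − P(N ≤ 1) = 1 − Σ_{j=0}^{1} e^(−μ) μ^j/j! ≈ 0.9220.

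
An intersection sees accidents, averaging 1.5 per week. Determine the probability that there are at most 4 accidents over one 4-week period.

Over the interval, μ = 1.5 × 4 = 6 (a 4-week period = 4 weeks).
P(N ≤ 4) = Σ_{j=0}^{4} e^(−μ) μ^j/j! ≈ 0.2851.

0.2851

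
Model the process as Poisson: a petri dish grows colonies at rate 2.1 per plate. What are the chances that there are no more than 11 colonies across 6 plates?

0.3950

Over the interval, μ = 2.1 × 6 = 12.6 (6 plates).
P(N ≤ 11) = Σ_{j=0}^{11} e^(−μ) μ^j/j! ≈ 0.3950.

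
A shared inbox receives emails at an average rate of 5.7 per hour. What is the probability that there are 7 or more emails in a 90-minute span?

0.7491

Over the interval, μ = 5.7 × 1.5 = 8.55 (a 90-minute span = 1.5 hours).
P(N ≥ 7) = 1 − P(N ≤ 6) = 1 − Σ_{j=0}^{6} e^(−μ) μ^j/j! ≈ 0.7491.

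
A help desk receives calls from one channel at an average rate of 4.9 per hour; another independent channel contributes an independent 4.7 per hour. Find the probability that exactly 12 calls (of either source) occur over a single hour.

0.0866

Independent Poisson processes superpose: combined rate λ = 4.9 + 4.7 = 9.6 per hour.
So μ = 9.6.
P(N = 12) = e^(−9.6) · 9.6^12/12! ≈ 0.0866.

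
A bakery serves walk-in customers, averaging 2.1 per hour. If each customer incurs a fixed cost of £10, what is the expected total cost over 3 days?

£1512

E[N] = 2.1 × 72 = 151.2 (3 days = 72 hours); E[cost] = 151.2 × £10 = £1512.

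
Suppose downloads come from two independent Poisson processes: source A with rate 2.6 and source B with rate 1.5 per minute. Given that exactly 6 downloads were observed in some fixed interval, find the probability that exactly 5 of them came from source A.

Given the total, each event is independently from source A with probability p = λ_A/(λ_A+λ_B) = 2.6/4.1 ≈ 0.6341.
So K ~ Binomial(6, 2.6/4.1): P(K = 5) = C(6,5) · (2.6/4.1)^5 · (1.5/4.1)^1 ≈ 0.2251.

0.2251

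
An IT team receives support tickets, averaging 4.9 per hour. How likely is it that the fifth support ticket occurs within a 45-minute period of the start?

Over the interval, μ = 4.9 × 0.75 = 3.675 (a 45-minute period = 0.75 hours).
The fifth arrival falls in the interval iff at least 5 events occur there: P(S_5 ≤ t) = P(N ≥ 5) = 1 − P(N ≤ 4) ≈ 0.3080.

0.3080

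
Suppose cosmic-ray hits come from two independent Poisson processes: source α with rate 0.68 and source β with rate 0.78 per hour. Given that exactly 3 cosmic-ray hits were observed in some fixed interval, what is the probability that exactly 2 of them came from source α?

0.3477

Given the total, each event is independently from source α with probability p = λ_α/(λ_α+λ_β) = 0.68/1.46 ≈ 0.4658.
So K ~ Binomial(3, 0.68/1.46): P(K = 2) = C(3,2) · (0.68/1.46)^2 · (0.78/1.46)^1 ≈ 0.3477.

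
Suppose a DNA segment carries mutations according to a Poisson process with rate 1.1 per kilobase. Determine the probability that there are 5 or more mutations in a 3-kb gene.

0.2374

Over the interval, μ = 1.1 × 3 = 3.3 (a 3-kb gene = 3 kilobases).
P(N ≥ 5) = 1 − P(N ≤ 4) = 1 − Σ_{j=0}^{4} e^(−μ) μ^j/j! ≈ 0.2374.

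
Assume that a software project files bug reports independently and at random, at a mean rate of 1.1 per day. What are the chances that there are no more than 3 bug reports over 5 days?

Over the interval, μ = 1.1 × 5 = 5.5 (5 days).
P(N ≤ 3) = Σ_{j=0}^{3} e^(−μ) μ^j/j! ≈ 0.2017.

0.2017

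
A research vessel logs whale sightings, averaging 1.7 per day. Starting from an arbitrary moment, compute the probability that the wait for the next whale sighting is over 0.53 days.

The wait for the next event is exponential with rate λ = 1.7 per day.
P(T > 0.53) = e^(−λt) = e^(−1.7 × 0.53) = e^(−0.901) ≈ 0.4062.

0.4062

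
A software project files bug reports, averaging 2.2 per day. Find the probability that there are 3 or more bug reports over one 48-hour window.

0.8149

Over the interval, μ = 2.2 × 2 = 4.4 (a 48-hour window = 2 days).
P(N ≥ 3) = 1 − P(N ≤ 2) = 1 − Σ_{j=0}^{2} e^(−μ) μ^j/j! ≈ 0.8149.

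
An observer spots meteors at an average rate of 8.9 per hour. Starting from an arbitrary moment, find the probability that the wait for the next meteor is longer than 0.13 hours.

0.3144

The wait for the next event is exponential with rate λ = 8.9 per hour.
P(T > 0.13) = e^(−λt) = e^(−8.9 × 0.13) = e^(−1.157) ≈ 0.3144.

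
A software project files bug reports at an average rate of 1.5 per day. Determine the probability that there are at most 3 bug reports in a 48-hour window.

Over the interval, μ = 1.5 × 2 = 3 (a 48-hour window = 2 days).
P(N ≤ 3) = Σ_{j=0}^{3} e^(−μ) μ^j/j! ≈ 0.6472.

0.6472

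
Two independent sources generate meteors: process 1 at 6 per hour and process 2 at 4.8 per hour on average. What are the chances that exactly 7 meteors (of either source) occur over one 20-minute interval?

0.0425

Independent Poisson processes superpose: combined rate λ = 6 + 4.8 = 10.8 per hour.
Over the interval, μ = 10.8 × 1/3 = 3.6 (a 20-minute interval = 1/3 hours).
P(N = 7) = e^(−3.6) · 3.6^7/7! ≈ 0.0425.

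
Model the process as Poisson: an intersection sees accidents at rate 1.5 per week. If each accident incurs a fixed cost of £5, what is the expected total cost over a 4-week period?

£30

E[N] = 1.5 × 4 = 6 (a 4-week period = 4 weeks); E[cost] = 6 × £5 = £30.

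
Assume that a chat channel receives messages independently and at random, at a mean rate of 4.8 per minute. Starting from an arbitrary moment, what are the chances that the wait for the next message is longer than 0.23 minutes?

The wait for the next event is exponential with rate λ = 4.8 per minute.
P(T > 0.23) = e^(−λt) = e^(−4.8 × 0.23) = e^(−1.104) ≈ 0.3315.

0.3315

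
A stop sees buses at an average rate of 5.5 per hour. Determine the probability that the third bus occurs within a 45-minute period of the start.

0.7796

Over the interval, μ = 5.5 × 0.75 = 4.125 (a 45-minute period = 0.75 hours).
The third arrival falls in the interval iff at least 3 events occur there: P(S_3 ≤ t) = P(N ≥ 3) = 1 − P(N ≤ 2) ≈ 0.7796.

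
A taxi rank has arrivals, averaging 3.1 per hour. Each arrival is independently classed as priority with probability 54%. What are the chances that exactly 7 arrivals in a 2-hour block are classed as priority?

0.0329

Thinning: the arrivals that are classed as priority themselves form a Poisson process with rate 0.54 × 3.1 = 1.674 per hour.
Over the interval, μ = 1.674 × 2 = 3.348 (a 2-hour block = 2 hours).
P(N = 7) = e^(−3.348) · 3.348^7/7! ≈ 0.0329.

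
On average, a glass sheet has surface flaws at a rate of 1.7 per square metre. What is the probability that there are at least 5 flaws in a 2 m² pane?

Over the interval, μ = 1.7 × 2 = 3.4 (a 2 m² pane = 2 square metres).
P(N ≥ 5) = 1 − P(N ≤ 4) = 1 − Σ_{j=0}^{4} e^(−μ) μ^j/j! ≈ 0.2558.

0.2558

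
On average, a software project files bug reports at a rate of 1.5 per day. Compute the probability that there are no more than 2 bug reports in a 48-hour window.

Over the interval, μ = 1.5 × 2 = 3 (a 48-hour window = 2 days).
P(N ≤ 2) = Σ_{j=0}^{2} e^(−μ) μ^j/j! ≈ 0.4232.

0.4232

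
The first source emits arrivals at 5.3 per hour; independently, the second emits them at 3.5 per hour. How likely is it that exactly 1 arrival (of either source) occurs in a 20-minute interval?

0.1561

Independent Poisson processes superpose: combined rate λ = 5.3 + 3.5 = 8.8 per hour.
Over the interval, μ = 8.8 × 1/3 ≈ 2.93333 (a 20-minute interval = 1/3 hours).
P(N = 1) = e^(−2.93333) · 2.93333^1/1! ≈ 0.1561.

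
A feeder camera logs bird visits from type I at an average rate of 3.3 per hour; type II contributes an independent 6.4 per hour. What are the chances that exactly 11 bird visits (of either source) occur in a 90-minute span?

Independent Poisson processes superpose: combined rate λ = 3.3 + 6.4 = 9.7 per hour.
Over the interval, μ = 9.7 × 1.5 = 14.55 (a 90-minute span = 1.5 hours).
P(N = 11) = e^(−14.55) · 14.55^11/11! ≈ 0.0744.

0.0744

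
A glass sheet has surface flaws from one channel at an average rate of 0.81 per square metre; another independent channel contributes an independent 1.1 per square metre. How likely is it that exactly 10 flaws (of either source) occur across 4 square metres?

0.0898

Independent Poisson processes superpose: combined rate λ = 0.81 + 1.1 = 1.91 per square metre.
Over the interval, μ = 1.91 × 4 = 7.64 (4 square metres).
P(N = 10) = e^(−7.64) · 7.64^10/10! ≈ 0.0898.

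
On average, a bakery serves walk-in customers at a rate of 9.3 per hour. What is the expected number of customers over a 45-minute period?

E[N] = λt = 9.3 × 0.75 = 6.975 (a 45-minute period = 0.75 hours).

6.975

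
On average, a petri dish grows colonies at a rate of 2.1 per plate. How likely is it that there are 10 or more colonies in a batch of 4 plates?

0.3341

Over the interval, μ = 2.1 × 4 = 8.4 (a batch of 4 plates = 4 plates).
P(N ≥ 10) = 1 − P(N ≤ 9) = 1 − Σ_{j=0}^{9} e^(−μ) μ^j/j! ≈ 0.3341.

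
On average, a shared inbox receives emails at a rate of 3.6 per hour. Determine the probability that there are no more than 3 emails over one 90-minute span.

0.2133

Over the interval, μ = 3.6 × 1.5 = 5.4 (a 90-minute span = 1.5 hours).
P(N ≤ 3) = Σ_{j=0}^{3} e^(−μ) μ^j/j! ≈ 0.2133.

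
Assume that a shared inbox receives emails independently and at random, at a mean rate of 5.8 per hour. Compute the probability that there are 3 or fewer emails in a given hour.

0.1700

With mean μ = 5.8 per hour,
P(N ≤ 3) = Σ_{j=0}^{3} e^(−μ) μ^j/j! ≈ 0.1700.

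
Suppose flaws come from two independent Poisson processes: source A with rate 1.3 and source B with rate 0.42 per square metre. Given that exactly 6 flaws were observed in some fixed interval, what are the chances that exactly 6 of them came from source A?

0.1864

Given the total, each event is independently from source A with probability p = λ_A/(λ_A+λ_B) = 1.3/1.72 ≈ 0.7558.
So K ~ Binomial(6, 1.3/1.72): P(K = 6) = C(6,6) · (1.3/1.72)^6 · (0.42/1.72)^0 ≈ 0.1864.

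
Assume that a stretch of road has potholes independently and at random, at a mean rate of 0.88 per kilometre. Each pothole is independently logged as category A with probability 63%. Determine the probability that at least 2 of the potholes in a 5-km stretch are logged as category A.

Thinning: the potholes that are logged as category A themselves form a Poisson process with rate 0.63 × 0.88 = 0.5544 per kilometre.
Over the interval, μ = 0.5544 × 5 = 2.772 (a 5-km stretch = 5 kilometres).
P(N ≥ 2) = 1 − P(N ≤ 1) ≈ 0.7641.

0.7641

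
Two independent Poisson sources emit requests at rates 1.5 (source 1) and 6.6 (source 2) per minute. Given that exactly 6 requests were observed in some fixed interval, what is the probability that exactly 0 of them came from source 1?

0.2927

Given the total, each event is independently from source 1 with probability p = λ_1/(λ_1+λ_2) = 1.5/8.1 ≈ 0.1852.
So K ~ Binomial(6, 1.5/8.1): P(K = 0) = C(6,0) · (1.5/8.1)^0 · (6.6/8.1)^6 ≈ 0.2927.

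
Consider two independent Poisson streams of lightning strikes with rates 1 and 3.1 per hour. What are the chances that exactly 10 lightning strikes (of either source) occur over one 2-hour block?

0.1040

Independent Poisson processes superpose: combined rate λ = 1 + 3.1 = 4.1 per hour.
Over the interval, μ = 4.1 × 2 = 8.2 (a 2-hour block = 2 hours).
P(N = 10) = e^(−8.2) · 8.2^10/10! ≈ 0.1040.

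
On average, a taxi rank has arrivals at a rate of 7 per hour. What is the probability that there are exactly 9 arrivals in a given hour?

With mean μ = 7 per hour,
P(N = 9) = e^(−μ) μ^9/9! = e^(−7) · 7^9/362880 ≈ 0.1014.

0.1014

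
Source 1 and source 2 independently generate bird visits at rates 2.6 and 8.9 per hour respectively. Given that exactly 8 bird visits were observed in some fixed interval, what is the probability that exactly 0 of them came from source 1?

Given the total, each event is independently from source 1 with probability p = λ_1/(λ_1+λ_2) = 2.6/11.5 ≈ 0.2261.
So K ~ Binomial(8, 2.6/11.5): P(K = 0) = C(8,0) · (2.6/11.5)^0 · (8.9/11.5)^8 ≈ 0.1287.

0.1287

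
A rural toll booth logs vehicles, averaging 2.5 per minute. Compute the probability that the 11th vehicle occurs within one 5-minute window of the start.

0.7029

Over the interval, μ = 2.5 × 5 = 12.5 (a 5-minute window = 5 minutes).
The 11th arrival falls in the interval iff at least 11 events occur there: P(S_11 ≤ t) = P(N ≥ 11) = 1 − P(N ≤ 10) ≈ 0.7029.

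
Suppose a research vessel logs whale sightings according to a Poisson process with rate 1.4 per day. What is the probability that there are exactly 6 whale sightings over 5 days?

0.1490

Over the interval, μ = 1.4 × 5 = 7 (5 days).
P(N = 6) = e^(−μ) μ^6/6! = e^(−7) · 7^6/720 ≈ 0.1490.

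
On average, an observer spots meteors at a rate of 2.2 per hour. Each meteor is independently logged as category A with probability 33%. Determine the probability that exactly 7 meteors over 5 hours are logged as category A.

Thinning: the meteors that are logged as category A themselves form a Poisson process with rate 0.33 × 2.2 = 0.726 per hour.
Over the interval, μ = 0.726 × 5 = 3.63 (5 hours).
P(N = 7) = e^(−3.63) · 3.63^7/7! ≈ 0.0437.

0.0437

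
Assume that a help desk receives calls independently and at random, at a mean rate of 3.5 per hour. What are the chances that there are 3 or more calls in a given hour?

With mean μ = 3.5 per hour,
P(N ≥ 3) = 1 − P(N ≤ 2) = 1 − Σ_{j=0}^{2} e^(−μ) μ^j/j! ≈ 0.6792.

0.6792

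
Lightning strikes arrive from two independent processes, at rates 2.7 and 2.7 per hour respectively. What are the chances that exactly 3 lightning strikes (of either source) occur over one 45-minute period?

Independent Poisson processes superpose: combined rate λ = 2.7 + 2.7 = 5.4 per hour.
Over the interval, μ = 5.4 × 0.75 = 4.05 (a 45-minute period = 0.75 hours).
P(N = 3) = e^(−4.05) · 4.05^3/3! ≈ 0.1929.

0.1929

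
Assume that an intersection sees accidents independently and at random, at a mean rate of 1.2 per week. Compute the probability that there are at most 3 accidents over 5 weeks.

0.1512

Over the interval, μ = 1.2 × 5 = 6 (5 weeks).
P(N ≤ 3) = Σ_{j=0}^{3} e^(−μ) μ^j/j! ≈ 0.1512.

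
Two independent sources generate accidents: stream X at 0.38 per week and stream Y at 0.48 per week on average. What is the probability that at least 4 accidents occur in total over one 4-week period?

0.4504

Independent Poisson processes superpose: combined rate λ = 0.38 + 0.48 = 0.86 per week.
Over the interval, μ = 0.86 × 4 = 3.44 (a 4-week period = 4 weeks).
P(N ≥ 4) = 1 − P(N ≤ 3) ≈ 0.4504.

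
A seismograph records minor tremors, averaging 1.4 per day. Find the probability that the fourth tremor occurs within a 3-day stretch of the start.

Over the interval, μ = 1.4 × 3 = 4.2 (a 3-day stretch = 3 days).
The fourth arrival falls in the interval iff at least 4 events occur there: P(S_4 ≤ t) = P(N ≥ 4) = 1 − P(N ≤ 3) ≈ 0.6046.

0.6046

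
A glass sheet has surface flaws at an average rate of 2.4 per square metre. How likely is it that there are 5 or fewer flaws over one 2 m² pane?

0.6510

Over the interval, μ = 2.4 × 2 = 4.8 (a 2 m² pane = 2 square metres).
P(N ≤ 5) = Σ_{j=0}^{5} e^(−μ) μ^j/j! ≈ 0.6510.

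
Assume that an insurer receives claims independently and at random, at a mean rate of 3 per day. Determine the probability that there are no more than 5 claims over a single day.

0.9161

With mean μ = 3 per day,
P(N ≤ 5) = Σ_{j=0}^{5} e^(−μ) μ^j/j! ≈ 0.9161.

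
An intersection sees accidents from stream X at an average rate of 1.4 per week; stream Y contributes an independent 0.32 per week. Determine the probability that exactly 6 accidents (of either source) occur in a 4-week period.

0.1514

Independent Poisson processes superpose: combined rate λ = 1.4 + 0.32 = 1.72 per week.
Over the interval, μ = 1.72 × 4 = 6.88 (a 4-week period = 4 weeks).
P(N = 6) = e^(−6.88) · 6.88^6/6! ≈ 0.1514.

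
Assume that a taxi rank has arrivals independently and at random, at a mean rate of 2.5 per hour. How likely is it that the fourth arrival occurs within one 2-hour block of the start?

0.7350

Over the interval, μ = 2.5 × 2 = 5 (a 2-hour block = 2 hours).
The fourth arrival falls in the interval iff at least 4 events occur there: P(S_4 ≤ t) = P(N ≥ 4) = 1 − P(N ≤ 3) ≈ 0.7350.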